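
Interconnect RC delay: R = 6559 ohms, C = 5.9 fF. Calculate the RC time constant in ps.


Step 1: tau = R * C
Step 2: tau = 6559 * 5.9 fF = 6559 * 5.9e-15 F
Step 3: tau = 3.86981e-11 s = 38.6981 ps

38.6981


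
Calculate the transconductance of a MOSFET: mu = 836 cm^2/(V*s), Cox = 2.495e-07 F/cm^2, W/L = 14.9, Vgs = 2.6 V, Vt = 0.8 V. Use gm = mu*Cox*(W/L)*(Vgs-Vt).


Step 1: Vov = Vgs - Vt = 2.6 - 0.8 = 1.8 V
Step 2: gm = mu * Cox * (W/L) * Vov
Step 3: gm = 836 * 2.495e-07 * 14.9 * 1.8 = 5.59e-03 S

5.59e-03


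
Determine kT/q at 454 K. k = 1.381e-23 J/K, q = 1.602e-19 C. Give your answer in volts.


Step 1: kT = 1.381e-23 * 454 = 6.26974e-21 J
Step 2: Vt = kT/q = 6.26974e-21 / 1.602e-19
Step 3: Vt = 0.03914 V

0.03914


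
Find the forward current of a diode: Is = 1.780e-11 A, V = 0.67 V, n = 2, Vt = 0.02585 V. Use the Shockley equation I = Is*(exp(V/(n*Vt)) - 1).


Step 1: V/(n*Vt) = 0.67/(2*0.02585) = 12.9594
Step 2: exp(12.9594) = 4.2481e+05
Step 3: I = 1.780e-11 * (4.2481e+05 - 1) = 7.56e-06 A

7.56e-06


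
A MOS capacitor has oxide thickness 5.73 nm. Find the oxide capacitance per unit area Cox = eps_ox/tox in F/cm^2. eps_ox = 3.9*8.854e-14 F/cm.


Step 1: eps_ox = 3.9 * 8.854e-14 = 3.45306e-13 F/cm
Step 2: tox in cm = 5.73 nm * 1e-7 = 5.7300e-07 cm
Step 3: Cox = 3.45306e-13 / 5.7300e-07 = 6.03e-07 F/cm^2

6.03e-07


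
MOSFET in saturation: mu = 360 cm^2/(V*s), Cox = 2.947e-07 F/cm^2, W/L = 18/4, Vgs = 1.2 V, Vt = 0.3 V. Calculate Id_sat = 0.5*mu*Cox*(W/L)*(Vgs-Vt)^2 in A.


Step 1: Overdrive voltage Vov = Vgs - Vt = 1.2 - 0.3 = 0.9 V
Step 2: W/L = 18/4 = 4.5
Step 3: Id = 0.5 * 360 * 2.947e-07 * 4.5 * 0.9^2
Step 4: Id = 1.93e-04 A

1.93e-04


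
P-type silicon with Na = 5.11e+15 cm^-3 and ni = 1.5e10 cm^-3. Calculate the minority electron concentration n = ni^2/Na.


Step 1: Majority hole concentration p ≈ Na = 5.11e+15 cm^-3
Step 2: n = ni^2 / Na = (1.5e10)^2 / 5.11e+15
Step 3: n = 4.40e+04 cm^-3

4.40e+04


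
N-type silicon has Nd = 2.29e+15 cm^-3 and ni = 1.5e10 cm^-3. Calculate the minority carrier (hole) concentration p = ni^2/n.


Step 1: Since Nd >> ni, n ≈ Nd = 2.29e+15 cm^-3
Step 2: p = ni^2 / n = (1.5e10)^2 / 2.29e+15
Step 3: p = 2.25e20 / 2.29e+15 = 9.83e+04 cm^-3

9.83e+04


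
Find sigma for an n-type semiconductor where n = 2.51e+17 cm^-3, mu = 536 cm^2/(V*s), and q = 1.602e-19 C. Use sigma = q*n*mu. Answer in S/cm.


Step 1: sigma = q * n * mu
Step 2: sigma = 1.602e-19 * 2.51e+17 * 536
Step 3: sigma = 2.155e+01 S/cm

2.155e+01


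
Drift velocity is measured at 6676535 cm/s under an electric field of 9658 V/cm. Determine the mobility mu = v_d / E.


Step 1: mu = v_d / E
Step 2: mu = 6676535 / 9658
Step 3: mu = 691.3 cm^2/(V*s)

691.3


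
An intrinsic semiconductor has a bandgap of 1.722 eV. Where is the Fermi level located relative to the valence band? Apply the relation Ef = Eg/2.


Step 1: For an intrinsic semiconductor, the Fermi level sits at midgap.
Step 2: Ef = Eg / 2 = 1.722 / 2 = 0.861 eV

0.861


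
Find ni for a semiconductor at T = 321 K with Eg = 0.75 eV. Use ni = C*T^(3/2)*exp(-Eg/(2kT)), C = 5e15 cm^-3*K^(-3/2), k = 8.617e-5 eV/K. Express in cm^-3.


Step 1: Compute kT = 8.617e-5 * 321 = 0.02766057 eV
Step 2: Exponent = -Eg/(2kT) = -0.75/(2*0.02766057) = -13.55720
Step 3: T^(3/2) = 321^1.5 = 5751.19
Step 4: ni = 5e15 * 5751.19 * exp(-13.55720) = 3.72e+13 cm^-3

3.72e+13


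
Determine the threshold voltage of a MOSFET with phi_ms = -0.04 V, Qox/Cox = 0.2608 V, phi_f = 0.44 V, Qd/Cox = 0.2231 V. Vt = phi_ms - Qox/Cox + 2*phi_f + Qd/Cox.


Step 1: Vt = phi_ms - Qox/Cox + 2*phi_f + Qd/Cox
Step 2: Vt = -0.04 - 0.2608 + 2*0.44 + 0.2231
Step 3: Vt = -0.04 - 0.2608 + 0.88 + 0.2231
Step 4: Vt = 0.8023 V

0.8023


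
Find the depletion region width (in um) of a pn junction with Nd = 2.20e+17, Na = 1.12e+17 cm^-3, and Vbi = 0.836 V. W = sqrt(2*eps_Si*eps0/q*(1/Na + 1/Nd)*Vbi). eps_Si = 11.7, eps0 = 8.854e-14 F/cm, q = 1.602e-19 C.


Step 1: 1/Na + 1/Nd = 1/1.12e+17 + 1/2.20e+17 = 1.34740e-17
Step 2: 2*eps*eps0/q = 2*11.7*8.854e-14/1.602e-19 = 1.293281e+07
Step 3: W^2 = 1.293281e+07 * 1.34740e-17 * 0.836 = 1.45679e-10
Step 4: W = sqrt(1.45679e-10) = 1.207e-05 cm = 0.1207 um

0.1207


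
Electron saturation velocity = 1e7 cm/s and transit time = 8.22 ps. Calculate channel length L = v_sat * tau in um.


Step 1: tau in seconds = 8.22 ps * 1e-12 = 8.2200e-12 s
Step 2: L = v_sat * tau = 1e7 * 8.2200e-12 = 8.2200e-05 cm
Step 3: L in um = 8.2200e-05 * 1e4 = 0.822 um

0.822


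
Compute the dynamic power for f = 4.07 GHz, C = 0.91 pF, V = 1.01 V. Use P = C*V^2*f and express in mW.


Step 1: V^2 = 1.01^2 = 1.0201 V^2
Step 2: P = C*V^2*f = 0.91e-12 F * 1.0201 * 4.07e9 Hz
Step 3: P = 3.77814437e-03 W
Step 4: P = 3.778 mW

3.778


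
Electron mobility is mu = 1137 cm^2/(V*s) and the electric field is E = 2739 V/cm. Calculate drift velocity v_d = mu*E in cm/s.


Step 1: v_d = mu * E
Step 2: v_d = 1137 * 2739 = 3114243
Step 3: v_d = 3.11e+06 cm/s

3.11e+06


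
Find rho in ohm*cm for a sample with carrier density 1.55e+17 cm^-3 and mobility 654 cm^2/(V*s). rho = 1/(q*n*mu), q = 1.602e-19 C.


Step 1: sigma = q * n * mu = 1.602e-19 * 1.55e+17 * 654 = 1.62395e+01 S/cm
Step 2: rho = 1 / sigma = 1 / 1.62395e+01 = 0.06158 ohm*cm

0.06158


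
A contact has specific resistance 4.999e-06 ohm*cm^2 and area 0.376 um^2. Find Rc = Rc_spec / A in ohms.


Step 1: Convert area to cm^2: 0.376 um^2 = 3.7600e-09 cm^2
Step 2: Rc = Rc_spec / A = 4.999e-06 / 3.7600e-09
Step 3: Rc = 1.33e+03 ohms

1.33e+03


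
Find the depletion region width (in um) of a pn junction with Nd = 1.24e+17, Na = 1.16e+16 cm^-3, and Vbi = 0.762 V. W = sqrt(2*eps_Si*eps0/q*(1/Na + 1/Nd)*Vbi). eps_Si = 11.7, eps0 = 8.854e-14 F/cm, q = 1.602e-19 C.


Step 1: 1/Na + 1/Nd = 1/1.16e+16 + 1/1.24e+17 = 9.42714e-17
Step 2: 2*eps*eps0/q = 2*11.7*8.854e-14/1.602e-19 = 1.293281e+07
Step 3: W^2 = 1.293281e+07 * 9.42714e-17 * 0.762 = 9.29026e-10
Step 4: W = sqrt(9.29026e-10) = 3.048e-05 cm = 0.3048 um

0.3048


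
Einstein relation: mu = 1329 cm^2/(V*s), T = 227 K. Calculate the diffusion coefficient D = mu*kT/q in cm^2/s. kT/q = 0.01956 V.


Step 1: D = mu * (kT/q)
Step 2: D = 1329 * 0.01956
Step 3: D = 26.0 cm^2/s

26.0


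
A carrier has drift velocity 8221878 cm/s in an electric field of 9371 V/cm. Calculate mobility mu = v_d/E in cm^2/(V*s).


Step 1: mu = v_d / E
Step 2: mu = 8221878 / 9371
Step 3: mu = 877.37 cm^2/(V*s)

877.37


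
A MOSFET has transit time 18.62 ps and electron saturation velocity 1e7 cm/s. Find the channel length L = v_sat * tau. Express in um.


Step 1: tau in seconds = 18.62 ps * 1e-12 = 1.8620e-11 s
Step 2: L = v_sat * tau = 1e7 * 1.8620e-11 = 1.8620e-04 cm
Step 3: L in um = 1.8620e-04 * 1e4 = 1.862 um

1.862


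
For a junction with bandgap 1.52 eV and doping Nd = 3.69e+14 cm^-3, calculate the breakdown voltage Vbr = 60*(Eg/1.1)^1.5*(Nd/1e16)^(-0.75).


Step 1: Eg/1.1 = 1.52/1.1 = 1.381818
Step 2: (Eg/1.1)^1.5 = 1.381818^1.5 = 1.624337
Step 3: (Nd/1e16)^(-0.75) = (0.0369)^(-0.75) = 11.877642
Step 4: Vbr = 60 * 1.624337 * 11.877642 = 1157.6 V

1157.6


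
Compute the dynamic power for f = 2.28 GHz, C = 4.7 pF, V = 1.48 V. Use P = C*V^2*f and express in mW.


Step 1: V^2 = 1.48^2 = 2.1904 V^2
Step 2: P = C*V^2*f = 4.7e-12 F * 2.1904 * 2.28e9 Hz
Step 3: P = 2.34723264e-02 W
Step 4: P = 23.472 mW

23.472


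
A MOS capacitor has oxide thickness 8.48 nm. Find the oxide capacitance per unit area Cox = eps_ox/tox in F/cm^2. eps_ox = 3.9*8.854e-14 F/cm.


Step 1: eps_ox = 3.9 * 8.854e-14 = 3.45306e-13 F/cm
Step 2: tox in cm = 8.48 nm * 1e-7 = 8.4800e-07 cm
Step 3: Cox = 3.45306e-13 / 8.4800e-07 = 4.07e-07 F/cm^2

4.07e-07


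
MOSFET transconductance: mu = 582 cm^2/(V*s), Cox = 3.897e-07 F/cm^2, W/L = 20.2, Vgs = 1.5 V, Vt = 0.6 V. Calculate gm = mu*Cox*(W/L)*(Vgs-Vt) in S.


Step 1: Vov = Vgs - Vt = 1.5 - 0.6 = 0.9 V
Step 2: gm = mu * Cox * (W/L) * Vov
Step 3: gm = 582 * 3.897e-07 * 20.2 * 0.9 = 4.12e-03 S

4.12e-03


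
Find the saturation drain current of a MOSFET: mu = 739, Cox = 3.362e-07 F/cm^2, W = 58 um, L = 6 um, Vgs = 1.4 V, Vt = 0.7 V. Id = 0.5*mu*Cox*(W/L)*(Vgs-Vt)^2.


Step 1: Overdrive voltage Vov = Vgs - Vt = 1.4 - 0.7 = 0.7 V
Step 2: W/L = 58/6 = 9.66667
Step 3: Id = 0.5 * 739 * 3.362e-07 * 9.66667 * 0.7^2
Step 4: Id = 5.88e-04 A

5.88e-04


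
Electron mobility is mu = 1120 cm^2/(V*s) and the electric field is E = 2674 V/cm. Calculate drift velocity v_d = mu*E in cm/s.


Step 1: v_d = mu * E
Step 2: v_d = 1120 * 2674 = 2994880
Step 3: v_d = 2.99e+06 cm/s

2.99e+06


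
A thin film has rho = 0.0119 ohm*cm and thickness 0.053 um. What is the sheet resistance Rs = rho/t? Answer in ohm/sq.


Step 1: Convert thickness to cm: t = 0.053 um = 5.3000e-06 cm
Step 2: Rs = rho / t = 0.0119 / 5.3000e-06
Step 3: Rs = 2245.3 ohm/sq

2245.3


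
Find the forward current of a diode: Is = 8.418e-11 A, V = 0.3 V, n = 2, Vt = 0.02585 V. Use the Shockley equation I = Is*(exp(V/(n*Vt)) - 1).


Step 1: V/(n*Vt) = 0.3/(2*0.02585) = 5.8027
Step 2: exp(5.8027) = 3.3119e+02
Step 3: I = 8.418e-11 * (3.3119e+02 - 1) = 2.78e-08 A

2.78e-08


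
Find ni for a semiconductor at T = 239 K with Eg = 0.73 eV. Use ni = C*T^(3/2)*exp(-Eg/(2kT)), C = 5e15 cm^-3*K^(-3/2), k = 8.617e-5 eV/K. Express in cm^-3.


Step 1: Compute kT = 8.617e-5 * 239 = 0.02059463 eV
Step 2: Exponent = -Eg/(2kT) = -0.73/(2*0.02059463) = -17.72307
Step 3: T^(3/2) = 239^1.5 = 3694.85
Step 4: ni = 5e15 * 3694.85 * exp(-17.72307) = 3.71e+11 cm^-3

3.71e+11


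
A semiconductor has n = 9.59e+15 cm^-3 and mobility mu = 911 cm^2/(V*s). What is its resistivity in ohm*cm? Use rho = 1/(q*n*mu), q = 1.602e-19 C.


Step 1: sigma = q * n * mu = 1.602e-19 * 9.59e+15 * 911 = 1.39959e+00 S/cm
Step 2: rho = 1 / sigma = 1 / 1.39959e+00 = 0.7145 ohm*cm

0.7145


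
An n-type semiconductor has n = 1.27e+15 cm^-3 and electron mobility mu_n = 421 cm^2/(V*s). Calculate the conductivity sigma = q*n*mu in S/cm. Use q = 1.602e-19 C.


Step 1: sigma = q * n * mu
Step 2: sigma = 1.602e-19 * 1.27e+15 * 421
Step 3: sigma = 8.565e-02 S/cm

8.565e-02


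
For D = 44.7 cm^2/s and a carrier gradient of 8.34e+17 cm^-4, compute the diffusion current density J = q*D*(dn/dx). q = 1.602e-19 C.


Step 1: J = q * D * (dn/dx)
Step 2: J = 1.602e-19 * 44.7 * 8.34e+17
Step 3: J = 5.97e+00 A/cm^2

5.97e+00


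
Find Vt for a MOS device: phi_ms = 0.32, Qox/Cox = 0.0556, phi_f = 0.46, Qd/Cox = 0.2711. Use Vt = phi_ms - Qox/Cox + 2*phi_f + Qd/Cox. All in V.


Step 1: Vt = phi_ms - Qox/Cox + 2*phi_f + Qd/Cox
Step 2: Vt = 0.32 - 0.0556 + 2*0.46 + 0.2711
Step 3: Vt = 0.32 - 0.0556 + 0.92 + 0.2711
Step 4: Vt = 1.4555 V

1.4555


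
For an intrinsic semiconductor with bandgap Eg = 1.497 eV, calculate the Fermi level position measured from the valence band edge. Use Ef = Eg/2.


Step 1: For an intrinsic semiconductor, the Fermi level sits at midgap.
Step 2: Ef = Eg / 2 = 1.497 / 2 = 0.7485 eV

0.7485


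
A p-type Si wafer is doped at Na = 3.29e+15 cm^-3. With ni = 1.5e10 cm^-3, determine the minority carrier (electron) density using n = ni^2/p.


Step 1: Majority hole concentration p ≈ Na = 3.29e+15 cm^-3
Step 2: n = ni^2 / Na = (1.5e10)^2 / 3.29e+15
Step 3: n = 6.84e+04 cm^-3

6.84e+04


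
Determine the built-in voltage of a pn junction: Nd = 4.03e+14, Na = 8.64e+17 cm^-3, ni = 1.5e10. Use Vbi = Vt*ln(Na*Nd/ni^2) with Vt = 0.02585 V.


Step 1: Compute Na*Nd/ni^2 = 8.64e+17 * 4.03e+14 / (1.5e10)^2 = 1.5475e+12
Step 2: ln(1.5475e+12) = 28.0677
Step 3: Vbi = 0.02585 * 28.0677 = 0.726 V

0.726


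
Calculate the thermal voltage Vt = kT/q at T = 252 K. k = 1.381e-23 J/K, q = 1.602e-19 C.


Step 1: kT = 1.381e-23 * 252 = 3.48012e-21 J
Step 2: Vt = kT/q = 3.48012e-21 / 1.602e-19
Step 3: Vt = 0.02172 V

0.02172


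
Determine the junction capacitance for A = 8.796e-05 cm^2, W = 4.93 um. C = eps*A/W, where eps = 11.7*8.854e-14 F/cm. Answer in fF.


Step 1: eps_Si = 11.7 * 8.854e-14 = 1.035918e-12 F/cm
Step 2: W in cm = 4.93 * 1e-4 = 4.93e-04 cm
Step 3: C = 1.035918e-12 * 8.796e-05 / 4.93e-04 = 1.848263e-13 F
Step 4: C = 184.83 fF

184.83


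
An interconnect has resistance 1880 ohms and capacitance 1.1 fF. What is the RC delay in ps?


Step 1: tau = R * C
Step 2: tau = 1880 * 1.1 fF = 1880 * 1.1e-15 F
Step 3: tau = 2.068e-12 s = 2.068 ps

2.068


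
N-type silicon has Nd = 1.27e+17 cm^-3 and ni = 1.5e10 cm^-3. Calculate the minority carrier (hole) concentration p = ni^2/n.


Step 1: Since Nd >> ni, n ≈ Nd = 1.27e+17 cm^-3
Step 2: p = ni^2 / n = (1.5e10)^2 / 1.27e+17
Step 3: p = 2.25e20 / 1.27e+17 = 1.77e+03 cm^-3

1.77e+03


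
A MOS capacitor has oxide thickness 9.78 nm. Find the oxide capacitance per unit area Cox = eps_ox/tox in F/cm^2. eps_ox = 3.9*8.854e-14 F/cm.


Step 1: eps_ox = 3.9 * 8.854e-14 = 3.45306e-13 F/cm
Step 2: tox in cm = 9.78 nm * 1e-7 = 9.7800e-07 cm
Step 3: Cox = 3.45306e-13 / 9.7800e-07 = 3.53e-07 F/cm^2

3.53e-07


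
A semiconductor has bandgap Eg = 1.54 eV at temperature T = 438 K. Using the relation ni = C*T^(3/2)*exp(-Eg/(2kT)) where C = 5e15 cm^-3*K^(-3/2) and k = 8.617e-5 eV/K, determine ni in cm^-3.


Step 1: Compute kT = 8.617e-5 * 438 = 0.03774246 eV
Step 2: Exponent = -Eg/(2kT) = -1.54/(2*0.03774246) = -20.40143
Step 3: T^(3/2) = 438^1.5 = 9166.66
Step 4: ni = 5e15 * 9166.66 * exp(-20.40143) = 6.32e+10 cm^-3

6.32e+10


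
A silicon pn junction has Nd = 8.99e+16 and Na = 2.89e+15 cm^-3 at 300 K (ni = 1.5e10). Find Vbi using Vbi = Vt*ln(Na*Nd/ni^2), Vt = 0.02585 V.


Step 1: Compute Na*Nd/ni^2 = 2.89e+15 * 8.99e+16 / (1.5e10)^2 = 1.1547e+12
Step 2: ln(1.1547e+12) = 27.7749
Step 3: Vbi = 0.02585 * 27.7749 = 0.718 V

0.718


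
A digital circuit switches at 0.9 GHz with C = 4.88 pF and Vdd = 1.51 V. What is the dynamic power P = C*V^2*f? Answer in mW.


Step 1: V^2 = 1.51^2 = 2.2801 V^2
Step 2: P = C*V^2*f = 4.88e-12 F * 2.2801 * 0.9e9 Hz
Step 3: P = 1.00141992e-02 W
Step 4: P = 10.014 mW

10.014


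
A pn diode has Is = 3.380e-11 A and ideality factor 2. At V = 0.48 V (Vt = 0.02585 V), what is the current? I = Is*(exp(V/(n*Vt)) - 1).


Step 1: V/(n*Vt) = 0.48/(2*0.02585) = 9.2843
Step 2: exp(9.2843) = 1.0768e+04
Step 3: I = 3.380e-11 * (1.0768e+04 - 1) = 3.64e-07 A

3.64e-07


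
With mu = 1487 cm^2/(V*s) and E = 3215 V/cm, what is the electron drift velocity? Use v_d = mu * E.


Step 1: v_d = mu * E
Step 2: v_d = 1487 * 3215 = 4780705
Step 3: v_d = 4.78e+06 cm/s

4.78e+06


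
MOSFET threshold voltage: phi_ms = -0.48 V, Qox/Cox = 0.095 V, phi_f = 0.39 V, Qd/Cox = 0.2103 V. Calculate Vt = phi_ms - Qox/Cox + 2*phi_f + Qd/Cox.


Step 1: Vt = phi_ms - Qox/Cox + 2*phi_f + Qd/Cox
Step 2: Vt = -0.48 - 0.095 + 2*0.39 + 0.2103
Step 3: Vt = -0.48 - 0.095 + 0.78 + 0.2103
Step 4: Vt = 0.4153 V

0.4153


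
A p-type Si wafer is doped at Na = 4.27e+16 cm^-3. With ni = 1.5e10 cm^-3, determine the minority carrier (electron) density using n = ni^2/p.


Step 1: Majority hole concentration p ≈ Na = 4.27e+16 cm^-3
Step 2: n = ni^2 / Na = (1.5e10)^2 / 4.27e+16
Step 3: n = 5.27e+03 cm^-3

5.27e+03


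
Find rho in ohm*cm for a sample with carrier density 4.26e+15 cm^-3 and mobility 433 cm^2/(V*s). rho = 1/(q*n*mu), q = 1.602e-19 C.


Step 1: sigma = q * n * mu = 1.602e-19 * 4.26e+15 * 433 = 2.95502e-01 S/cm
Step 2: rho = 1 / sigma = 1 / 2.95502e-01 = 3.384 ohm*cm

3.384


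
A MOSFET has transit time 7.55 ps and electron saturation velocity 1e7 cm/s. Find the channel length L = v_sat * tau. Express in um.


Step 1: tau in seconds = 7.55 ps * 1e-12 = 7.5500e-12 s
Step 2: L = v_sat * tau = 1e7 * 7.5500e-12 = 7.5500e-05 cm
Step 3: L in um = 7.5500e-05 * 1e4 = 0.755 um

0.755


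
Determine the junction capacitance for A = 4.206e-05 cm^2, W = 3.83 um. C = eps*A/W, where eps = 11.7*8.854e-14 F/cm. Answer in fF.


Step 1: eps_Si = 11.7 * 8.854e-14 = 1.035918e-12 F/cm
Step 2: W in cm = 3.83 * 1e-4 = 3.83e-04 cm
Step 3: C = 1.035918e-12 * 4.206e-05 / 3.83e-04 = 1.137616e-13 F
Step 4: C = 113.76 fF

113.76


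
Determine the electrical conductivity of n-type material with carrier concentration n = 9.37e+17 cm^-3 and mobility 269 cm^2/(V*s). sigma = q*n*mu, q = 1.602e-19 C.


Step 1: sigma = q * n * mu
Step 2: sigma = 1.602e-19 * 9.37e+17 * 269
Step 3: sigma = 4.038e+01 S/cm

4.038e+01


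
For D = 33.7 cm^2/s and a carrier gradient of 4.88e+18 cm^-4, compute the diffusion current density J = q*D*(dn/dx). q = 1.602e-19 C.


Step 1: J = q * D * (dn/dx)
Step 2: J = 1.602e-19 * 33.7 * 4.88e+18
Step 3: J = 2.63e+01 A/cm^2

2.63e+01


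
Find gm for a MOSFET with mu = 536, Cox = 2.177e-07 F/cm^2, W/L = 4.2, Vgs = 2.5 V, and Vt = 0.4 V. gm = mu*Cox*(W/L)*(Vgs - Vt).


Step 1: Vov = Vgs - Vt = 2.5 - 0.4 = 2.1 V
Step 2: gm = mu * Cox * (W/L) * Vov
Step 3: gm = 536 * 2.177e-07 * 4.2 * 2.1 = 1.03e-03 S

1.03e-03


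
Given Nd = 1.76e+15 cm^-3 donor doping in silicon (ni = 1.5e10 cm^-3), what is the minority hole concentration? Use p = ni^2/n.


Step 1: Since Nd >> ni, n ≈ Nd = 1.76e+15 cm^-3
Step 2: p = ni^2 / n = (1.5e10)^2 / 1.76e+15
Step 3: p = 2.25e20 / 1.76e+15 = 1.28e+05 cm^-3

1.28e+05


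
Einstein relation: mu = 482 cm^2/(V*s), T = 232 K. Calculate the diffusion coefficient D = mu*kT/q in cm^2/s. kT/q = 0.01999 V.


Step 1: D = mu * (kT/q)
Step 2: D = 482 * 0.01999
Step 3: D = 9.64 cm^2/s

9.64


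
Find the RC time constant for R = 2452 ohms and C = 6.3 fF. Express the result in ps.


Step 1: tau = R * C
Step 2: tau = 2452 * 6.3 fF = 2452 * 6.3e-15 F
Step 3: tau = 1.54476e-11 s = 15.4476 ps

15.4476


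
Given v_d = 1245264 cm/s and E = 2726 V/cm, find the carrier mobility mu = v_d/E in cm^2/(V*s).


Step 1: mu = v_d / E
Step 2: mu = 1245264 / 2726
Step 3: mu = 456.81 cm^2/(V*s)

456.81


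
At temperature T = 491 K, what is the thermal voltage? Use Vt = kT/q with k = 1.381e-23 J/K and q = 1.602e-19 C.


Step 1: kT = 1.381e-23 * 491 = 6.78071e-21 J
Step 2: Vt = kT/q = 6.78071e-21 / 1.602e-19
Step 3: Vt = 0.04233 V

0.04233


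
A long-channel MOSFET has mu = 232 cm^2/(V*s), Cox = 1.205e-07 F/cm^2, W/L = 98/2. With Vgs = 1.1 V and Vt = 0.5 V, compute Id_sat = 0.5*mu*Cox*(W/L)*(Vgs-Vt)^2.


Step 1: Overdrive voltage Vov = Vgs - Vt = 1.1 - 0.5 = 0.6 V
Step 2: W/L = 98/2 = 49
Step 3: Id = 0.5 * 232 * 1.205e-07 * 49 * 0.6^2
Step 4: Id = 2.47e-04 A

2.47e-04


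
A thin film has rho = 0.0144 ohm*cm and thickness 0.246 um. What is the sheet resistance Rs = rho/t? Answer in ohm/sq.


Step 1: Convert thickness to cm: t = 0.246 um = 2.4600e-05 cm
Step 2: Rs = rho / t = 0.0144 / 2.4600e-05
Step 3: Rs = 585.4 ohm/sq

585.4


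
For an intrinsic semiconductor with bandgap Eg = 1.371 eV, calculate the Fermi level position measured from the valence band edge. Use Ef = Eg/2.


Step 1: For an intrinsic semiconductor, the Fermi level sits at midgap.
Step 2: Ef = Eg / 2 = 1.371 / 2 = 0.6855 eV

0.6855


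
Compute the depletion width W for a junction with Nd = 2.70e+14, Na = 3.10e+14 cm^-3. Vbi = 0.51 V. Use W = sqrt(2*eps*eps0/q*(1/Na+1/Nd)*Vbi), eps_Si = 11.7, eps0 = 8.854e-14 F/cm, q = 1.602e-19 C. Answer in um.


Step 1: 1/Na + 1/Nd = 1/3.10e+14 + 1/2.70e+14 = 6.92951e-15
Step 2: 2*eps*eps0/q = 2*11.7*8.854e-14/1.602e-19 = 1.293281e+07
Step 3: W^2 = 1.293281e+07 * 6.92951e-15 * 0.51 = 4.57052e-08
Step 4: W = sqrt(4.57052e-08) = 2.138e-04 cm = 2.138 um

2.138


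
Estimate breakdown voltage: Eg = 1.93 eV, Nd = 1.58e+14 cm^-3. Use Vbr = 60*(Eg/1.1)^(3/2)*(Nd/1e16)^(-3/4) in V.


Step 1: Eg/1.1 = 1.93/1.1 = 1.754545
Step 2: (Eg/1.1)^1.5 = 1.754545^1.5 = 2.324057
Step 3: (Nd/1e16)^(-0.75) = (0.0158)^(-0.75) = 22.439190
Step 4: Vbr = 60 * 2.324057 * 22.439190 = 3129.0 V

3129.0


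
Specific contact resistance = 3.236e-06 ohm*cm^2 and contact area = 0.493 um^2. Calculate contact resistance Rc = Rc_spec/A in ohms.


Step 1: Convert area to cm^2: 0.493 um^2 = 4.9300e-09 cm^2
Step 2: Rc = Rc_spec / A = 3.236e-06 / 4.9300e-09
Step 3: Rc = 6.56e+02 ohms

6.56e+02


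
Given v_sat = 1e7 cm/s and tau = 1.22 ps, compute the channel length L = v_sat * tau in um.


Step 1: tau in seconds = 1.22 ps * 1e-12 = 1.2200e-12 s
Step 2: L = v_sat * tau = 1e7 * 1.2200e-12 = 1.2200e-05 cm
Step 3: L in um = 1.2200e-05 * 1e4 = 0.122 um

0.122


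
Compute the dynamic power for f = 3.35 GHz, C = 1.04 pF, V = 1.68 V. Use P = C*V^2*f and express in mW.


Step 1: V^2 = 1.68^2 = 2.8224 V^2
Step 2: P = C*V^2*f = 1.04e-12 F * 2.8224 * 3.35e9 Hz
Step 3: P = 9.8332416e-03 W
Step 4: P = 9.833 mW

9.833


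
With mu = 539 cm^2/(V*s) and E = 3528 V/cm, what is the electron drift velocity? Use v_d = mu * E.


Step 1: v_d = mu * E
Step 2: v_d = 539 * 3528 = 1901592
Step 3: v_d = 1.90e+06 cm/s

1.90e+06


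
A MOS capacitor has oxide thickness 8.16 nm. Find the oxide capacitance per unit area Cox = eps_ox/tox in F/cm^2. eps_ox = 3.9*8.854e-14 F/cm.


Step 1: eps_ox = 3.9 * 8.854e-14 = 3.45306e-13 F/cm
Step 2: tox in cm = 8.16 nm * 1e-7 = 8.1600e-07 cm
Step 3: Cox = 3.45306e-13 / 8.1600e-07 = 4.23e-07 F/cm^2

4.23e-07


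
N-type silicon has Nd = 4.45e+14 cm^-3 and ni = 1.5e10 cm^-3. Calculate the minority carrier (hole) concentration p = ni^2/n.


Step 1: Since Nd >> ni, n ≈ Nd = 4.45e+14 cm^-3
Step 2: p = ni^2 / n = (1.5e10)^2 / 4.45e+14
Step 3: p = 2.25e20 / 4.45e+14 = 5.06e+05 cm^-3

5.06e+05


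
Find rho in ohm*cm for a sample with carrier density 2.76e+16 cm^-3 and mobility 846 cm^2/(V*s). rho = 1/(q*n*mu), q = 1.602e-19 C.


Step 1: sigma = q * n * mu = 1.602e-19 * 2.76e+16 * 846 = 3.74061e+00 S/cm
Step 2: rho = 1 / sigma = 1 / 3.74061e+00 = 0.2673 ohm*cm

0.2673


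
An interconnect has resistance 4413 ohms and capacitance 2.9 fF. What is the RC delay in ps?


Step 1: tau = R * C
Step 2: tau = 4413 * 2.9 fF = 4413 * 2.9e-15 F
Step 3: tau = 1.27977e-11 s = 12.7977 ps

12.7977


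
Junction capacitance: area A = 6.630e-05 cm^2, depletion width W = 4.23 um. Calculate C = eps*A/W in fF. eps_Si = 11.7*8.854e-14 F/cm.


Step 1: eps_Si = 11.7 * 8.854e-14 = 1.035918e-12 F/cm
Step 2: W in cm = 4.23 * 1e-4 = 4.23e-04 cm
Step 3: C = 1.035918e-12 * 6.630e-05 / 4.23e-04 = 1.623673e-13 F
Step 4: C = 162.37 fF

162.37


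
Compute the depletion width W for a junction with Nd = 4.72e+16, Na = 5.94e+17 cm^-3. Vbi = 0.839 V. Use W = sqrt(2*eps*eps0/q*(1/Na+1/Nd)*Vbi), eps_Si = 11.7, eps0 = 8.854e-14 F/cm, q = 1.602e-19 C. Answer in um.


Step 1: 1/Na + 1/Nd = 1/5.94e+17 + 1/4.72e+16 = 2.28699e-17
Step 2: 2*eps*eps0/q = 2*11.7*8.854e-14/1.602e-19 = 1.293281e+07
Step 3: W^2 = 1.293281e+07 * 2.28699e-17 * 0.839 = 2.48153e-10
Step 4: W = sqrt(2.48153e-10) = 1.575e-05 cm = 0.1575 um

0.1575


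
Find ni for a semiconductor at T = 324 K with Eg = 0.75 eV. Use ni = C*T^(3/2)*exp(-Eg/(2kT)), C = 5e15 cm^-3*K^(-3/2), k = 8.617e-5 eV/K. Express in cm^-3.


Step 1: Compute kT = 8.617e-5 * 324 = 0.02791908 eV
Step 2: Exponent = -Eg/(2kT) = -0.75/(2*0.02791908) = -13.43167
Step 3: T^(3/2) = 324^1.5 = 5832.00
Step 4: ni = 5e15 * 5832.00 * exp(-13.43167) = 4.28e+13 cm^-3

4.28e+13


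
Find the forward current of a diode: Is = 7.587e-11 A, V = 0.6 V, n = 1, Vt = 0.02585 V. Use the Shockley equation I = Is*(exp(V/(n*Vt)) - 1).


Step 1: V/(n*Vt) = 0.6/(1*0.02585) = 23.2108
Step 2: exp(23.2108) = 1.2032e+10
Step 3: I = 7.587e-11 * (1.2032e+10 - 1) = 9.13e-01 A

9.13e-01


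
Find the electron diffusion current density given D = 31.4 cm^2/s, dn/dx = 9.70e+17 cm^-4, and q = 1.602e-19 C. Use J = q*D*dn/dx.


Step 1: J = q * D * (dn/dx)
Step 2: J = 1.602e-19 * 31.4 * 9.70e+17
Step 3: J = 4.88e+00 A/cm^2

4.88e+00


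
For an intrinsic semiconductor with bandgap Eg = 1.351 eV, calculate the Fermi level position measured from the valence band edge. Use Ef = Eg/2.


Step 1: For an intrinsic semiconductor, the Fermi level sits at midgap.
Step 2: Ef = Eg / 2 = 1.351 / 2 = 0.6755 eV

0.6755


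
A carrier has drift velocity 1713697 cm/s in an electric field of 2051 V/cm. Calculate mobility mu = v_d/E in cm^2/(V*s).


Step 1: mu = v_d / E
Step 2: mu = 1713697 / 2051
Step 3: mu = 835.54 cm^2/(V*s)

835.54


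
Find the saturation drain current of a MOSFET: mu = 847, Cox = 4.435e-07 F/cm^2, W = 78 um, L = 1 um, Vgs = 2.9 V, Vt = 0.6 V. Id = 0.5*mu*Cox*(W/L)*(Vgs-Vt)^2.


Step 1: Overdrive voltage Vov = Vgs - Vt = 2.9 - 0.6 = 2.3 V
Step 2: W/L = 78/1 = 78
Step 3: Id = 0.5 * 847 * 4.435e-07 * 78 * 2.3^2
Step 4: Id = 7.75e-02 A

7.75e-02


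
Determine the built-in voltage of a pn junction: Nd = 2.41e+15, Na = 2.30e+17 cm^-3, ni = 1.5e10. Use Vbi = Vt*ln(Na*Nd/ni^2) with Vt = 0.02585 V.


Step 1: Compute Na*Nd/ni^2 = 2.30e+17 * 2.41e+15 / (1.5e10)^2 = 2.4636e+12
Step 2: ln(2.4636e+12) = 28.5326
Step 3: Vbi = 0.02585 * 28.5326 = 0.738 V

0.738


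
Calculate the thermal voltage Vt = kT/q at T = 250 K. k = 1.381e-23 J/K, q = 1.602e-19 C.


Step 1: kT = 1.381e-23 * 250 = 3.4525e-21 J
Step 2: Vt = kT/q = 3.4525e-21 / 1.602e-19
Step 3: Vt = 0.02155 V

0.02155


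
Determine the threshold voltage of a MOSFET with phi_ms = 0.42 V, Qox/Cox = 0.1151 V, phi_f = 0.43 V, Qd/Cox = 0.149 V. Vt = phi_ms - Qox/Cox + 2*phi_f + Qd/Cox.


Step 1: Vt = phi_ms - Qox/Cox + 2*phi_f + Qd/Cox
Step 2: Vt = 0.42 - 0.1151 + 2*0.43 + 0.149
Step 3: Vt = 0.42 - 0.1151 + 0.86 + 0.149
Step 4: Vt = 1.3139 V

1.3139


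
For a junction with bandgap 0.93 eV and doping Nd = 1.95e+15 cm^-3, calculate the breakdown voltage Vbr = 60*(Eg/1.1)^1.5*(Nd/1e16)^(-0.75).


Step 1: Eg/1.1 = 0.93/1.1 = 0.845455
Step 2: (Eg/1.1)^1.5 = 0.845455^1.5 = 0.777384
Step 3: (Nd/1e16)^(-0.75) = (0.195)^(-0.75) = 3.407800
Step 4: Vbr = 60 * 0.777384 * 3.407800 = 159.0 V

159.0


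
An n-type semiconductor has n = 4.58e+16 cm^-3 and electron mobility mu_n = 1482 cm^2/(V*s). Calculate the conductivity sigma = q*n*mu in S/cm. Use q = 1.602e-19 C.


Step 1: sigma = q * n * mu
Step 2: sigma = 1.602e-19 * 4.58e+16 * 1482
Step 3: sigma = 1.087e+01 S/cm

1.087e+01


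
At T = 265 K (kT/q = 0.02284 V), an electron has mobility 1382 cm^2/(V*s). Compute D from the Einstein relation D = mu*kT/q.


Step 1: D = mu * (kT/q)
Step 2: D = 1382 * 0.02284
Step 3: D = 31.56 cm^2/s

31.56


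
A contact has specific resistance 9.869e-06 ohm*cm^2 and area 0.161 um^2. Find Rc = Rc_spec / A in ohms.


Step 1: Convert area to cm^2: 0.161 um^2 = 1.6100e-09 cm^2
Step 2: Rc = Rc_spec / A = 9.869e-06 / 1.6100e-09
Step 3: Rc = 6.13e+03 ohms

6.13e+03


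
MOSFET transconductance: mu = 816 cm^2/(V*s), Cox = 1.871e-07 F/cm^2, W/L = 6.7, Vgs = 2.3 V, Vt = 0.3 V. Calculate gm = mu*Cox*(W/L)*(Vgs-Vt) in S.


Step 1: Vov = Vgs - Vt = 2.3 - 0.3 = 2.0 V
Step 2: gm = mu * Cox * (W/L) * Vov
Step 3: gm = 816 * 1.871e-07 * 6.7 * 2.0 = 2.05e-03 S

2.05e-03


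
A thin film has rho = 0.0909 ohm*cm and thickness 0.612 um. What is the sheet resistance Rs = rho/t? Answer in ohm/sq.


Step 1: Convert thickness to cm: t = 0.612 um = 6.1200e-05 cm
Step 2: Rs = rho / t = 0.0909 / 6.1200e-05
Step 3: Rs = 1485.3 ohm/sq

1485.3


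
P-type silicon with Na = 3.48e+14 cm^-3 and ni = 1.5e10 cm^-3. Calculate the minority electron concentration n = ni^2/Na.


Step 1: Majority hole concentration p ≈ Na = 3.48e+14 cm^-3
Step 2: n = ni^2 / Na = (1.5e10)^2 / 3.48e+14
Step 3: n = 6.47e+05 cm^-3

6.47e+05


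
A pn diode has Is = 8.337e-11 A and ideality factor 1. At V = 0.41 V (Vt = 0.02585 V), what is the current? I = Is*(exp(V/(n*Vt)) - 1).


Step 1: V/(n*Vt) = 0.41/(1*0.02585) = 15.8607
Step 2: exp(15.8607) = 7.7306e+06
Step 3: I = 8.337e-11 * (7.7306e+06 - 1) = 6.45e-04 A

6.45e-04


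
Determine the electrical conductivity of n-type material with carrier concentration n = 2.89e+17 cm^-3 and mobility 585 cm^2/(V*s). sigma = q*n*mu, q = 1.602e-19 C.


Step 1: sigma = q * n * mu
Step 2: sigma = 1.602e-19 * 2.89e+17 * 585
Step 3: sigma = 2.708e+01 S/cm

2.708e+01


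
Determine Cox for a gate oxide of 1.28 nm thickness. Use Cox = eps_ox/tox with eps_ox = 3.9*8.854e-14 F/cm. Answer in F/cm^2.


Step 1: eps_ox = 3.9 * 8.854e-14 = 3.45306e-13 F/cm
Step 2: tox in cm = 1.28 nm * 1e-7 = 1.2800e-07 cm
Step 3: Cox = 3.45306e-13 / 1.2800e-07 = 2.70e-06 F/cm^2

2.70e-06


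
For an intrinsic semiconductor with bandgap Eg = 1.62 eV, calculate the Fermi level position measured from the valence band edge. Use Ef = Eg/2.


Step 1: For an intrinsic semiconductor, the Fermi level sits at midgap.
Step 2: Ef = Eg / 2 = 1.62 / 2 = 0.81 eV

0.81


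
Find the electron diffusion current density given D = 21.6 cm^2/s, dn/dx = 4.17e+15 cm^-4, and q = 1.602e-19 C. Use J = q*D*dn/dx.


Step 1: J = q * D * (dn/dx)
Step 2: J = 1.602e-19 * 21.6 * 4.17e+15
Step 3: J = 1.44e-02 A/cm^2

1.44e-02


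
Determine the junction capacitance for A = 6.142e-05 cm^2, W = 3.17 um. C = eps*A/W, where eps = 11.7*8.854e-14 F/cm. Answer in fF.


Step 1: eps_Si = 11.7 * 8.854e-14 = 1.035918e-12 F/cm
Step 2: W in cm = 3.17 * 1e-4 = 3.17e-04 cm
Step 3: C = 1.035918e-12 * 6.142e-05 / 3.17e-04 = 2.007132e-13 F
Step 4: C = 200.71 fF

200.71


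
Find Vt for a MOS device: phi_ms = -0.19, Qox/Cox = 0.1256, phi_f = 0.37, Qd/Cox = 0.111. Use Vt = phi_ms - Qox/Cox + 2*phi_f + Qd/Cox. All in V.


Step 1: Vt = phi_ms - Qox/Cox + 2*phi_f + Qd/Cox
Step 2: Vt = -0.19 - 0.1256 + 2*0.37 + 0.111
Step 3: Vt = -0.19 - 0.1256 + 0.74 + 0.111
Step 4: Vt = 0.5354 V

0.5354


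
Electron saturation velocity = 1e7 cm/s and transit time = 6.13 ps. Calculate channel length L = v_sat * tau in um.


Step 1: tau in seconds = 6.13 ps * 1e-12 = 6.1300e-12 s
Step 2: L = v_sat * tau = 1e7 * 6.1300e-12 = 6.1300e-05 cm
Step 3: L in um = 6.1300e-05 * 1e4 = 0.613 um

0.613


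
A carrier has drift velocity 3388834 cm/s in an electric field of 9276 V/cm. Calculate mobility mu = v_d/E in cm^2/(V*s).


Step 1: mu = v_d / E
Step 2: mu = 3388834 / 9276
Step 3: mu = 365.33 cm^2/(V*s)

365.33


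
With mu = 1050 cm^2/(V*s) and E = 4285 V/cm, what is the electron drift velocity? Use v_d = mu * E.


Step 1: v_d = mu * E
Step 2: v_d = 1050 * 4285 = 4499250
Step 3: v_d = 4.50e+06 cm/s

4.50e+06


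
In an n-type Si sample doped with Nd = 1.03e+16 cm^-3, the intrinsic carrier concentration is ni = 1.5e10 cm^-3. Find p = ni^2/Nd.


Step 1: Since Nd >> ni, n ≈ Nd = 1.03e+16 cm^-3
Step 2: p = ni^2 / n = (1.5e10)^2 / 1.03e+16
Step 3: p = 2.25e20 / 1.03e+16 = 2.18e+04 cm^-3

2.18e+04


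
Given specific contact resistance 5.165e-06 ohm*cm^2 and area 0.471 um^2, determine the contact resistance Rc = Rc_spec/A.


Step 1: Convert area to cm^2: 0.471 um^2 = 4.7100e-09 cm^2
Step 2: Rc = Rc_spec / A = 5.165e-06 / 4.7100e-09
Step 3: Rc = 1.10e+03 ohms

1.10e+03


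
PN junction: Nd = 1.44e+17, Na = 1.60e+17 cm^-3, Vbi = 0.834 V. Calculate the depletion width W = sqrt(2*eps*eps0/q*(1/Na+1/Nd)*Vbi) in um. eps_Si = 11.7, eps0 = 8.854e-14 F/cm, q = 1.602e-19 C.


Step 1: 1/Na + 1/Nd = 1/1.60e+17 + 1/1.44e+17 = 1.31944e-17
Step 2: 2*eps*eps0/q = 2*11.7*8.854e-14/1.602e-19 = 1.293281e+07
Step 3: W^2 = 1.293281e+07 * 1.31944e-17 * 0.834 = 1.42314e-10
Step 4: W = sqrt(1.42314e-10) = 1.193e-05 cm = 0.1193 um

0.1193


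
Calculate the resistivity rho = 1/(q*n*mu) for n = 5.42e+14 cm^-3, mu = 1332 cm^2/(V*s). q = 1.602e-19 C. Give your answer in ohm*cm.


Step 1: sigma = q * n * mu = 1.602e-19 * 5.42e+14 * 1332 = 1.15655e-01 S/cm
Step 2: rho = 1 / sigma = 1 / 1.15655e-01 = 8.646 ohm*cm

8.646


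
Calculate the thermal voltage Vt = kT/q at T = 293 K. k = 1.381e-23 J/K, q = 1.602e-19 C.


Step 1: kT = 1.381e-23 * 293 = 4.04633e-21 J
Step 2: Vt = kT/q = 4.04633e-21 / 1.602e-19
Step 3: Vt = 0.02526 V

0.02526


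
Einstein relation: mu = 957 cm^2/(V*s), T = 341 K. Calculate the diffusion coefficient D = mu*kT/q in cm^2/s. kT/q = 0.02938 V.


Step 1: D = mu * (kT/q)
Step 2: D = 957 * 0.02938
Step 3: D = 28.12 cm^2/s

28.12


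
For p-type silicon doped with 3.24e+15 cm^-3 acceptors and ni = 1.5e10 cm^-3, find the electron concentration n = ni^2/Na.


Step 1: Majority hole concentration p ≈ Na = 3.24e+15 cm^-3
Step 2: n = ni^2 / Na = (1.5e10)^2 / 3.24e+15
Step 3: n = 6.94e+04 cm^-3

6.94e+04


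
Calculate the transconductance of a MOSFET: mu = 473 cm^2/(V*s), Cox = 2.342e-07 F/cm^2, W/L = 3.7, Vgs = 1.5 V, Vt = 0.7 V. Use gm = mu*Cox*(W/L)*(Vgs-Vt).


Step 1: Vov = Vgs - Vt = 1.5 - 0.7 = 0.8 V
Step 2: gm = mu * Cox * (W/L) * Vov
Step 3: gm = 473 * 2.342e-07 * 3.7 * 0.8 = 3.28e-04 S

3.28e-04


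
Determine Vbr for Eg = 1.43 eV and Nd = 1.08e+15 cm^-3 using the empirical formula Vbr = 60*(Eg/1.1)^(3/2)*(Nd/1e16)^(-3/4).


Step 1: Eg/1.1 = 1.43/1.1 = 1.300000
Step 2: (Eg/1.1)^1.5 = 1.300000^1.5 = 1.482228
Step 3: (Nd/1e16)^(-0.75) = (0.108)^(-0.75) = 5.308016
Step 4: Vbr = 60 * 1.482228 * 5.308016 = 472.1 V

472.1


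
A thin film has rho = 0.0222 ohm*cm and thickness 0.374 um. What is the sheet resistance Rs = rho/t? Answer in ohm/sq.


Step 1: Convert thickness to cm: t = 0.374 um = 3.7400e-05 cm
Step 2: Rs = rho / t = 0.0222 / 3.7400e-05
Step 3: Rs = 593.6 ohm/sq

593.6


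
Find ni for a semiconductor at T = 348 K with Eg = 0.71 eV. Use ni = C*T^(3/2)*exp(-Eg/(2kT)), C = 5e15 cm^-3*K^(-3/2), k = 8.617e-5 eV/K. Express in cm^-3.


Step 1: Compute kT = 8.617e-5 * 348 = 0.02998716 eV
Step 2: Exponent = -Eg/(2kT) = -0.71/(2*0.02998716) = -11.83840
Step 3: T^(3/2) = 348^1.5 = 6491.86
Step 4: ni = 5e15 * 6491.86 * exp(-11.83840) = 2.34e+14 cm^-3

2.34e+14


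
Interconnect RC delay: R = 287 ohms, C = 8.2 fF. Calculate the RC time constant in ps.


Step 1: tau = R * C
Step 2: tau = 287 * 8.2 fF = 287 * 8.2e-15 F
Step 3: tau = 2.3534e-12 s = 2.3534 ps

2.3534


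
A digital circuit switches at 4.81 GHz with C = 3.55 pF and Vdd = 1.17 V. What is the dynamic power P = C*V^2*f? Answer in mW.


Step 1: V^2 = 1.17^2 = 1.3689 V^2
Step 2: P = C*V^2*f = 3.55e-12 F * 1.3689 * 4.81e9 Hz
Step 3: P = 2.337465195e-02 W
Step 4: P = 23.375 mW

23.375


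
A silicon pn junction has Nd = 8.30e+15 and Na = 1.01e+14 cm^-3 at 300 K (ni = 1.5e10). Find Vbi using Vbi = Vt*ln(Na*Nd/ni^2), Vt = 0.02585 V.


Step 1: Compute Na*Nd/ni^2 = 1.01e+14 * 8.30e+15 / (1.5e10)^2 = 3.7258e+09
Step 2: ln(3.7258e+09) = 22.0385
Step 3: Vbi = 0.02585 * 22.0385 = 0.57 V

0.57


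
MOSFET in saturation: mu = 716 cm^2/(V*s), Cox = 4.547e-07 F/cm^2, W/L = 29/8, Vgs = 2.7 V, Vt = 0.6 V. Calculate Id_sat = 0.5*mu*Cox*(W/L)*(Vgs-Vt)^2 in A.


Step 1: Overdrive voltage Vov = Vgs - Vt = 2.7 - 0.6 = 2.1 V
Step 2: W/L = 29/8 = 3.625
Step 3: Id = 0.5 * 716 * 4.547e-07 * 3.625 * 2.1^2
Step 4: Id = 2.60e-03 A

2.60e-03


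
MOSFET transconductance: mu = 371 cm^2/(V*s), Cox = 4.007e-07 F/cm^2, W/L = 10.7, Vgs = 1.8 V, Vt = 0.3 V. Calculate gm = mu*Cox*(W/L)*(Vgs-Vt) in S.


Step 1: Vov = Vgs - Vt = 1.8 - 0.3 = 1.5 V
Step 2: gm = mu * Cox * (W/L) * Vov
Step 3: gm = 371 * 4.007e-07 * 10.7 * 1.5 = 2.39e-03 S

2.39e-03


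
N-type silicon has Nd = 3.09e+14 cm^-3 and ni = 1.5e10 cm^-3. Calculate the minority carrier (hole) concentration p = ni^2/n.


Step 1: Since Nd >> ni, n ≈ Nd = 3.09e+14 cm^-3
Step 2: p = ni^2 / n = (1.5e10)^2 / 3.09e+14
Step 3: p = 2.25e20 / 3.09e+14 = 7.28e+05 cm^-3

7.28e+05


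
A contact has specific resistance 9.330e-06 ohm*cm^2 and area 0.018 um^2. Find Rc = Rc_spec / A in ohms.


Step 1: Convert area to cm^2: 0.018 um^2 = 1.8000e-10 cm^2
Step 2: Rc = Rc_spec / A = 9.330e-06 / 1.8000e-10
Step 3: Rc = 5.18e+04 ohms

5.18e+04


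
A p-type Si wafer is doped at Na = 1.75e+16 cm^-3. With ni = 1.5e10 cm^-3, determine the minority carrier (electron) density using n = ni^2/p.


Step 1: Majority hole concentration p ≈ Na = 1.75e+16 cm^-3
Step 2: n = ni^2 / Na = (1.5e10)^2 / 1.75e+16
Step 3: n = 1.29e+04 cm^-3

1.29e+04


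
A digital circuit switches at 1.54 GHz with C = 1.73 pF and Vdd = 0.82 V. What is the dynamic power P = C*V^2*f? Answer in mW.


Step 1: V^2 = 0.82^2 = 0.6724 V^2
Step 2: P = C*V^2*f = 1.73e-12 F * 0.6724 * 1.54e9 Hz
Step 3: P = 1.79140808e-03 W
Step 4: P = 1.791 mW

1.791


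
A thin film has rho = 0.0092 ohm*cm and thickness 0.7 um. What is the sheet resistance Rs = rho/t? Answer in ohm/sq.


Step 1: Convert thickness to cm: t = 0.7 um = 7.0000e-05 cm
Step 2: Rs = rho / t = 0.0092 / 7.0000e-05
Step 3: Rs = 131.4 ohm/sq

131.4


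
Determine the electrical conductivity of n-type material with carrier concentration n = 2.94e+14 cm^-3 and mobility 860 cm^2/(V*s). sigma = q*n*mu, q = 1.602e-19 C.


Step 1: sigma = q * n * mu
Step 2: sigma = 1.602e-19 * 2.94e+14 * 860
Step 3: sigma = 4.050e-02 S/cm

4.050e-02


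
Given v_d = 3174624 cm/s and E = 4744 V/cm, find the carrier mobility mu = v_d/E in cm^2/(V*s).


Step 1: mu = v_d / E
Step 2: mu = 3174624 / 4744
Step 3: mu = 669.19 cm^2/(V*s)

669.19


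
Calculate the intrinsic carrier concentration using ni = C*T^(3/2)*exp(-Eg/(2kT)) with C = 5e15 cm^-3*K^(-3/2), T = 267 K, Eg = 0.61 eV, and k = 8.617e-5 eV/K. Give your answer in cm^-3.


Step 1: Compute kT = 8.617e-5 * 267 = 0.02300739 eV
Step 2: Exponent = -Eg/(2kT) = -0.61/(2*0.02300739) = -13.25661
Step 3: T^(3/2) = 267^1.5 = 4362.82
Step 4: ni = 5e15 * 4362.82 * exp(-13.25661) = 3.81e+13 cm^-3

3.81e+13


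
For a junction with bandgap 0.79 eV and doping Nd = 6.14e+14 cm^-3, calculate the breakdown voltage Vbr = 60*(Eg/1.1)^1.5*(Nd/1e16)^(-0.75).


Step 1: Eg/1.1 = 0.79/1.1 = 0.718182
Step 2: (Eg/1.1)^1.5 = 0.718182^1.5 = 0.608628
Step 3: (Nd/1e16)^(-0.75) = (0.0614)^(-0.75) = 8.107253
Step 4: Vbr = 60 * 0.608628 * 8.107253 = 296.1 V

296.1


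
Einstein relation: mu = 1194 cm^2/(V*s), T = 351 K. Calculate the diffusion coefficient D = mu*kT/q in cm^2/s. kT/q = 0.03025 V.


Step 1: D = mu * (kT/q)
Step 2: D = 1194 * 0.03025
Step 3: D = 36.12 cm^2/s

36.12


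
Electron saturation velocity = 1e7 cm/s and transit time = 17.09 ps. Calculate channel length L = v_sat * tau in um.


Step 1: tau in seconds = 17.09 ps * 1e-12 = 1.7090e-11 s
Step 2: L = v_sat * tau = 1e7 * 1.7090e-11 = 1.7090e-04 cm
Step 3: L in um = 1.7090e-04 * 1e4 = 1.709 um

1.709


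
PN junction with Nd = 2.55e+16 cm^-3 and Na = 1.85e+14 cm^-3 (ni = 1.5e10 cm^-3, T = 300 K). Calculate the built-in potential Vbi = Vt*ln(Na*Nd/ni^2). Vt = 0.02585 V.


Step 1: Compute Na*Nd/ni^2 = 1.85e+14 * 2.55e+16 / (1.5e10)^2 = 2.0967e+10
Step 2: ln(2.0967e+10) = 23.7662
Step 3: Vbi = 0.02585 * 23.7662 = 0.614 V

0.614


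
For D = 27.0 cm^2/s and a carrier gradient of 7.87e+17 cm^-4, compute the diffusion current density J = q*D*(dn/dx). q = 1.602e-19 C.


Step 1: J = q * D * (dn/dx)
Step 2: J = 1.602e-19 * 27.0 * 7.87e+17
Step 3: J = 3.40e+00 A/cm^2

3.40e+00


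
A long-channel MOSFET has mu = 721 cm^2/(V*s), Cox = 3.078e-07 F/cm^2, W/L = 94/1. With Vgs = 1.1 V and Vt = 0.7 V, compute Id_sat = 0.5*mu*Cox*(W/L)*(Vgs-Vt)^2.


Step 1: Overdrive voltage Vov = Vgs - Vt = 1.1 - 0.7 = 0.4 V
Step 2: W/L = 94/1 = 94
Step 3: Id = 0.5 * 721 * 3.078e-07 * 94 * 0.4^2
Step 4: Id = 1.67e-03 A

1.67e-03


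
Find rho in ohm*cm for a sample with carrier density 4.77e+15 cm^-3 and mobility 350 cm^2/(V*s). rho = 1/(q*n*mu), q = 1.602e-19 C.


Step 1: sigma = q * n * mu = 1.602e-19 * 4.77e+15 * 350 = 2.67454e-01 S/cm
Step 2: rho = 1 / sigma = 1 / 2.67454e-01 = 3.739 ohm*cm

3.739


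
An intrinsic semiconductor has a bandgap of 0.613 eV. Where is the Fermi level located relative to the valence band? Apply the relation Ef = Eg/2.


Step 1: For an intrinsic semiconductor, the Fermi level sits at midgap.
Step 2: Ef = Eg / 2 = 0.613 / 2 = 0.3065 eV

0.3065


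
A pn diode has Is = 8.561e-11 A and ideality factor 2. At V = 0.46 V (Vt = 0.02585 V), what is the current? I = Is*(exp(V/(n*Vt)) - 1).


Step 1: V/(n*Vt) = 0.46/(2*0.02585) = 8.8975
Step 2: exp(8.8975) = 7.3137e+03
Step 3: I = 8.561e-11 * (7.3137e+03 - 1) = 6.26e-07 A

6.26e-07
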